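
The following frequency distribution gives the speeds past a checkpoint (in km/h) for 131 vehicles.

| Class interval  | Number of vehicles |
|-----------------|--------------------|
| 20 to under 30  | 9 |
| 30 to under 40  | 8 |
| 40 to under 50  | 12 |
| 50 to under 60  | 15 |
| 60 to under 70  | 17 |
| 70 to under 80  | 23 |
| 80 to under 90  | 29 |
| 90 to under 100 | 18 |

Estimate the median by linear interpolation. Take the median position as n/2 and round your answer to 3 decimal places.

71.957

Cumulative frequencies: 9, 17, 29, 44, 61, 84, 113, 131
n = 131; position = n/2 = 65.5.
This falls in the class 70 to under 80: L = 70, F = 61, f = 23, h = 10.
Median ≈ 70 + ((65.5 − 61) / 23) × 10 = 71.9565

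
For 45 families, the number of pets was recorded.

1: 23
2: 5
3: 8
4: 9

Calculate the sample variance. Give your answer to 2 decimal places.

Values: 1, 2, 3, 4
n = 45, Σfx = 93, mean = 2.0667
Σfx² = 259
Σf(x − x̄)² = Σfx² − (Σfx)²/n = 259 − 93²/45 = 66.8000
Sample variance = 66.8000 / 44 = 1.5182

1.52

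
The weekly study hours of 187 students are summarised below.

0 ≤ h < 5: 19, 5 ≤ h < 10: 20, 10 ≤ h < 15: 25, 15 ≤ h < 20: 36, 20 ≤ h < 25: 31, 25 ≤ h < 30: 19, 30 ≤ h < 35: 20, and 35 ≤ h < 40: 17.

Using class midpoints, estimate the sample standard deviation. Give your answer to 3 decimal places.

Midpoints: 2.5, 7.5, 12.5, 17.5, 22.5, 27.5, 32.5, 37.5
n = 187, Σfm = 3647.5, mean = 19.5053
Σfm² = 91268.75
Σf(m − x̄)² = Σfm² − (Σfm)²/n = 91268.75 − 3647.5²/187 = 20122.9947
Sample variance = 20122.9947 / 186 = 108.1881
Standard deviation = √108.1881 = 10.4014

10.401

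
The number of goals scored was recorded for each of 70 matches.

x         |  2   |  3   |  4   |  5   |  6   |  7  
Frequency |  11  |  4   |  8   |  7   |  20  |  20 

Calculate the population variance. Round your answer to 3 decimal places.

Values: 2, 3, 4, 5, 6, 7
n = 70, Σfx = 361, mean = 5.1571
Σfx² = 2083
Σf(x − x̄)² = Σfx² − (Σfx)²/n = 2083 − 361²/70 = 221.2714
Population variance = 221.2714 / 70 = 3.1610

3.161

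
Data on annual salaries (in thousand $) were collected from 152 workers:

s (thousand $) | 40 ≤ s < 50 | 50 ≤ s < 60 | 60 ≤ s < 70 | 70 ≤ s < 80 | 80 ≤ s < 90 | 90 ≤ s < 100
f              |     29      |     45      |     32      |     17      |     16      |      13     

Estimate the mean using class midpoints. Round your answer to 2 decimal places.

Midpoints: 45, 55, 65, 75, 85, 95
Σfm = 29×45 + 45×55 + 32×65 + 17×75 + 16×85 + 13×95 = 9730
n = Σf = 152
Mean = 9730 / 152 = 64.0132

64.01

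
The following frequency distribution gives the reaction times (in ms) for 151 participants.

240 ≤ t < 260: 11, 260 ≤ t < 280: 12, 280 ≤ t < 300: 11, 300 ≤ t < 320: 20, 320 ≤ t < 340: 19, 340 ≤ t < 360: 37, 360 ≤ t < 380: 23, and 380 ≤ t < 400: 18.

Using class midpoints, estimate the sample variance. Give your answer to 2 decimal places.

Midpoints: 250, 270, 290, 310, 330, 350, 370, 390
n = 151, Σfm = 50130, mean = 331.9868
Σfm² = 16897500
Σf(m − x̄)² = Σfm² − (Σfm)²/n = 16897500 − 50130²/151 = 255003.9735
Sample variance = 255003.9735 / 150 = 1700.0265

1700.03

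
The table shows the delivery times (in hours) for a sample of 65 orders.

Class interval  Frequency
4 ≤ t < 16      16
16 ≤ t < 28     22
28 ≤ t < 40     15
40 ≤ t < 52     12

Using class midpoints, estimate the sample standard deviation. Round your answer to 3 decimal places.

12.627

Midpoints: 10, 22, 34, 46
n = 65, Σfm = 1706, mean = 26.2462
Σfm² = 54980
Σf(m − x̄)² = Σfm² − (Σfm)²/n = 54980 − 1706²/65 = 10204.0615
Sample variance = 10204.0615 / 64 = 159.4385
Standard deviation = √159.4385 = 12.6269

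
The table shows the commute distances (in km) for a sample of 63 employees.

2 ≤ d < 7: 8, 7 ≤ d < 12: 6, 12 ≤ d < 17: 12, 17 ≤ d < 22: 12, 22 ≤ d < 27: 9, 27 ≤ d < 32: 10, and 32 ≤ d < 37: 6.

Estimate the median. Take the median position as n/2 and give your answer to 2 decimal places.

19.29

Cumulative frequencies: 8, 14, 26, 38, 47, 57, 63
n = 63; position = n/2 = 31.5.
This falls in the class 17 ≤ d < 22: L = 17, F = 26, f = 12, h = 5.
Median ≈ 17 + ((31.5 − 26) / 12) × 5 = 19.2917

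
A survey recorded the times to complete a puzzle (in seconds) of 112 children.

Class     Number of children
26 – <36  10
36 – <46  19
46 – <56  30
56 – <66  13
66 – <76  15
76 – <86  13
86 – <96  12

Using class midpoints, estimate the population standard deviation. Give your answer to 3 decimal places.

18.103

Midpoints: 31, 41, 51, 61, 71, 81, 91
n = 112, Σfm = 6622, mean = 59.1250
Σfm² = 428232
Σf(m − x̄)² = Σfm² − (Σfm)²/n = 428232 − 6622²/112 = 36706.2500
Population variance = 36706.2500 / 112 = 327.7344
Standard deviation = √327.7344 = 18.1034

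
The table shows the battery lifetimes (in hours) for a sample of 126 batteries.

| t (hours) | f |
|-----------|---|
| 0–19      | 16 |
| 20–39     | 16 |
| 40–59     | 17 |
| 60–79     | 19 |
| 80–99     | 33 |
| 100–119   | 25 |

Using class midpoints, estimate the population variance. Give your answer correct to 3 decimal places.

1131.570

Midpoints: 9.5, 29.5, 49.5, 69.5, 89.5, 109.5
n = 126, Σfm = 8477, mean = 67.2778
Σfm² = 712891.5
Σf(m − x̄)² = Σfm² − (Σfm)²/n = 712891.5 − 8477²/126 = 142577.7778
Population variance = 142577.7778 / 126 = 1131.5697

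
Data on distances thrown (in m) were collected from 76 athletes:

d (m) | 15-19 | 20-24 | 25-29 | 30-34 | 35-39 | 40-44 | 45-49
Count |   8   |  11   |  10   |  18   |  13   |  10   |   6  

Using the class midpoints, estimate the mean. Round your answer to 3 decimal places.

Midpoints: 17, 22, 27, 32, 37, 42, 47
Σfm = 8×17 + 11×22 + 10×27 + 18×32 + 13×37 + 10×42 + 6×47 = 2407
n = Σf = 76
Mean = 2407 / 76 = 31.6711

31.671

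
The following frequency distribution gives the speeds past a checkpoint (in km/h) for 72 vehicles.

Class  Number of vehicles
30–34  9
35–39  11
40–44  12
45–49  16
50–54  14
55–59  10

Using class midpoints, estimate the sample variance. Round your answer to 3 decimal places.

63.688

Midpoints: 32, 37, 42, 47, 52, 57
n = 72, Σfm = 3249, mean = 45.1250
Σfm² = 151133
Σf(m − x̄)² = Σfm² − (Σfm)²/n = 151133 − 3249²/72 = 4521.8750
Sample variance = 4521.8750 / 71 = 63.6884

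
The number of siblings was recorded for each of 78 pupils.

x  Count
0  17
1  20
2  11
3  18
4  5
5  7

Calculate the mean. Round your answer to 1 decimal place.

1.9

Values: 0, 1, 2, 3, 4, 5
Σfx = 17×0 + 20×1 + 11×2 + 18×3 + 5×4 + 7×5 = 151
n = Σf = 78
Mean = 151 / 78 = 1.9359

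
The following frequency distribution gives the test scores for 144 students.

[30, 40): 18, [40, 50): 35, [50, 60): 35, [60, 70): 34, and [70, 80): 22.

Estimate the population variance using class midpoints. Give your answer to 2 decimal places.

158.79

Midpoints: 35, 45, 55, 65, 75
n = 144, Σfm = 7990, mean = 55.4861
Σfm² = 466200
Σf(m − x̄)² = Σfm² − (Σfm)²/n = 466200 − 7990²/144 = 22865.9722
Population variance = 22865.9722 / 144 = 158.7915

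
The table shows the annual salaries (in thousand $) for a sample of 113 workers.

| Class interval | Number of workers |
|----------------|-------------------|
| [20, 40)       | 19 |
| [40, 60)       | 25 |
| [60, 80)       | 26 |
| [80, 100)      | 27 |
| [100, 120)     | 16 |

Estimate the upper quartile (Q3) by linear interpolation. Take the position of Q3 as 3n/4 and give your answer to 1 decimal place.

Cumulative frequencies: 19, 44, 70, 97, 113
n = 113; position = 3n/4 = 84.75.
This falls in the class [80, 100): L = 80, F = 70, f = 27, h = 20.
Upper quartile ≈ 80 + ((84.75 − 70) / 27) × 20 = 90.9259

90.9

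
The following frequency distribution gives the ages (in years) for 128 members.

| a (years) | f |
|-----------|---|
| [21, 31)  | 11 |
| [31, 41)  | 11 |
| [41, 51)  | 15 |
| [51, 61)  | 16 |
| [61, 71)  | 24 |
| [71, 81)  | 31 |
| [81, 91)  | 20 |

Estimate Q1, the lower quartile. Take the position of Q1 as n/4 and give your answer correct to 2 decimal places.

Cumulative frequencies: 11, 22, 37, 53, 77, 108, 128
n = 128; position = n/4 = 32.
This falls in the class [41, 51): L = 41, F = 22, f = 15, h = 10.
Lower quartile ≈ 41 + ((32 − 22) / 15) × 10 = 47.6667

47.67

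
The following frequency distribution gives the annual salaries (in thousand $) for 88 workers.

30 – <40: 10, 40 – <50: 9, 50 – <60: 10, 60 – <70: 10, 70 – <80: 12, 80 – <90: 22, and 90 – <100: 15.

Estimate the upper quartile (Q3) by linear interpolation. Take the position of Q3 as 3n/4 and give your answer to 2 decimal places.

Cumulative frequencies: 10, 19, 29, 39, 51, 73, 88
n = 88; position = 3n/4 = 66.
This falls in the class 80 – <90: L = 80, F = 51, f = 22, h = 10.
Upper quartile ≈ 80 + ((66 − 51) / 22) × 10 = 86.8182

86.82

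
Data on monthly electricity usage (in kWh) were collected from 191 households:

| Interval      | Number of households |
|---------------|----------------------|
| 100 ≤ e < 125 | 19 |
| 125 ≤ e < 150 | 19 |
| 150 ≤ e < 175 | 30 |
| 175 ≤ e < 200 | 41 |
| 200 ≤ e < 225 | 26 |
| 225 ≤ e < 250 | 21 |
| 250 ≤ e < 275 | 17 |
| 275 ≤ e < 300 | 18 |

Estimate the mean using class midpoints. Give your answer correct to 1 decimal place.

196.1

Midpoints: 112.5, 137.5, 162.5, 187.5, 212.5, 237.5, 262.5, 287.5
Σfm = 19×112.5 + 19×137.5 + 30×162.5 + 41×187.5 + 26×212.5 + 21×237.5 + 17×262.5 + 18×287.5 = 37462.5
n = Σf = 191
Mean = 37462.5 / 191 = 196.1387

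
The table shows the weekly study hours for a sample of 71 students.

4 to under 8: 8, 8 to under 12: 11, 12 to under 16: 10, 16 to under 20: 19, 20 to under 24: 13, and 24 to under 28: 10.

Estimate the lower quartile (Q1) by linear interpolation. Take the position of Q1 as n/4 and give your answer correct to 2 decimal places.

Cumulative frequencies: 8, 19, 29, 48, 61, 71
n = 71; position = n/4 = 17.75.
This falls in the class 8 to under 12: L = 8, F = 8, f = 11, h = 4.
Lower quartile ≈ 8 + ((17.75 − 8) / 11) × 4 = 11.5455

11.55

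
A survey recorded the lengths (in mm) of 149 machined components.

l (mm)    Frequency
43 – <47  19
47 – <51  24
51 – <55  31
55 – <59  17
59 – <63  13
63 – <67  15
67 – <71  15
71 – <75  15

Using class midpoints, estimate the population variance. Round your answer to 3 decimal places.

Midpoints: 45, 49, 53, 57, 61, 65, 69, 73
n = 149, Σfm = 8541, mean = 57.3221
Σfm² = 501509
Σf(m − x̄)² = Σfm² − (Σfm)²/n = 501509 − 8541²/149 = 11920.5369
Population variance = 11920.5369 / 149 = 80.0036

80.004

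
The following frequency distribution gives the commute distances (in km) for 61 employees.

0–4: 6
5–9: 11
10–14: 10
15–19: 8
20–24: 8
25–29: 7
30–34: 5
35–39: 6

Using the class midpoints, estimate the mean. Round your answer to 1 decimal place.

17.9

Midpoints: 2, 7, 12, 17, 22, 27, 32, 37
Σfm = 6×2 + 11×7 + 10×12 + 8×17 + 8×22 + 7×27 + 5×32 + 6×37 = 1092
n = Σf = 61
Mean = 1092 / 61 = 17.9016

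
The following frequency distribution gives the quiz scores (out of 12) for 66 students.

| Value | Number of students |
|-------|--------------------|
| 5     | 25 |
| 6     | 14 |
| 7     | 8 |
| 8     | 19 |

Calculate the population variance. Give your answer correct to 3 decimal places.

Values: 5, 6, 7, 8
n = 66, Σfx = 417, mean = 6.3182
Σfx² = 2737
Σf(x − x̄)² = Σfx² − (Σfx)²/n = 2737 − 417²/66 = 102.3182
Population variance = 102.3182 / 66 = 1.5503

1.550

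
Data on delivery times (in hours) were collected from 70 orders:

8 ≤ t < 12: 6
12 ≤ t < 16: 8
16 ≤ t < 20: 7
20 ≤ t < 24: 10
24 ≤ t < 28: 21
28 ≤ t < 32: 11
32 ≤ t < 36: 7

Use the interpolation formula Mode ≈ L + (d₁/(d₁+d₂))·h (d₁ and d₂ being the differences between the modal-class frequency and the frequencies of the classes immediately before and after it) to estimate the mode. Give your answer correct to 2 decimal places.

26.10

Modal class: 24 ≤ t < 28 (highest frequency 21).
d₁ = 21 − 10 = 11, d₂ = 21 − 11 = 10
Mode ≈ 24 + (11/(11+10)) × 4 = 24 + 2.0952 = 26.0952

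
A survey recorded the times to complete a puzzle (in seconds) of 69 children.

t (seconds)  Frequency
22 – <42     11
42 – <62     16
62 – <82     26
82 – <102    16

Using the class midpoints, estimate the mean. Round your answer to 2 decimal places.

Midpoints: 32, 52, 72, 92
Σfm = 11×32 + 16×52 + 26×72 + 16×92 = 4528
n = Σf = 69
Mean = 4528 / 69 = 65.6232

65.62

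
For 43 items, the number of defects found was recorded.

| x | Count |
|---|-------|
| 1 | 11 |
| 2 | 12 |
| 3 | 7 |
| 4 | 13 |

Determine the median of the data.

2

Cumulative frequencies: 11, 23, 30, 43
n = 43, so the median is the value in position (n+1)/2 = 22.
Position 22 falls at value 2.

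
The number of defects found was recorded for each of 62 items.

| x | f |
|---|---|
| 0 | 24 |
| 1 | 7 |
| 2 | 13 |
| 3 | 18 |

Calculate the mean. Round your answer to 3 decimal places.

1.403

Values: 0, 1, 2, 3
Σfx = 24×0 + 7×1 + 13×2 + 18×3 = 87
n = Σf = 62
Mean = 87 / 62 = 1.4032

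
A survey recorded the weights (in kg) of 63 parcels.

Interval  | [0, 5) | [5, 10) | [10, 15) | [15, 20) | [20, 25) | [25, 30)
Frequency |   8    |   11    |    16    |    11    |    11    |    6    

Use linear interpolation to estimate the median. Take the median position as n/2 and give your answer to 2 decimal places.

13.91

Cumulative frequencies: 8, 19, 35, 46, 57, 63
n = 63; position = n/2 = 31.5.
This falls in the class [10, 15): L = 10, F = 19, f = 16, h = 5.
Median ≈ 10 + ((31.5 − 19) / 16) × 5 = 13.9062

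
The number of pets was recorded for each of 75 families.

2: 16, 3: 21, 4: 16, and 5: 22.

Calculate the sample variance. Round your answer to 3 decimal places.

Values: 2, 3, 4, 5
n = 75, Σfx = 269, mean = 3.5867
Σfx² = 1059
Σf(x − x̄)² = Σfx² − (Σfx)²/n = 1059 − 269²/75 = 94.1867
Sample variance = 94.1867 / 74 = 1.2728

1.273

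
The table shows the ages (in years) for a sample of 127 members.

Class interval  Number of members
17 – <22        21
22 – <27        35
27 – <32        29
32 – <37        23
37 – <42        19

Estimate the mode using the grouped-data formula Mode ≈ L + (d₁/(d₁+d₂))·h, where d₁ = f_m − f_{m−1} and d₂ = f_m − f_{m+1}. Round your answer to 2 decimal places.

Modal class: 22 – <27 (highest frequency 35).
d₁ = 35 − 21 = 14, d₂ = 35 − 29 = 6
Mode ≈ 22 + (14/(14+6)) × 5 = 22 + 3.5000 = 25.5000

25.50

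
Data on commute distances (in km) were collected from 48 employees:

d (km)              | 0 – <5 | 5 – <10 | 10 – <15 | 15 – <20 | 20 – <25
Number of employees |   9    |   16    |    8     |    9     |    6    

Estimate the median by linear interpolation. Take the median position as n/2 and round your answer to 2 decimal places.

9.69

Cumulative frequencies: 9, 25, 33, 42, 48
n = 48; position = n/2 = 24.
This falls in the class 5 – <10: L = 5, F = 9, f = 16, h = 5.
Median ≈ 5 + ((24 − 9) / 16) × 5 = 9.6875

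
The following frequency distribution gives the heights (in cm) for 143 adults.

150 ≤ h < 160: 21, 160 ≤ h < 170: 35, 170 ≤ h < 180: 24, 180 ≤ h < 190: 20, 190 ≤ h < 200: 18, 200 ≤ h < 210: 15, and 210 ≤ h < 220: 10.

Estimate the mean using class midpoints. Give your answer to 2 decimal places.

179.48

Midpoints: 155, 165, 175, 185, 195, 205, 215
Σfm = 21×155 + 35×165 + 24×175 + 20×185 + 18×195 + 15×205 + 10×215 = 25665
n = Σf = 143
Mean = 25665 / 143 = 179.4755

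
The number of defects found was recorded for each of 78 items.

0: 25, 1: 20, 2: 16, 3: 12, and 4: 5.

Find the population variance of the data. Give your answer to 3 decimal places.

Values: 0, 1, 2, 3, 4
n = 78, Σfx = 108, mean = 1.3846
Σfx² = 272
Σf(x − x̄)² = Σfx² − (Σfx)²/n = 272 − 108²/78 = 122.4615
Population variance = 122.4615 / 78 = 1.5700

1.570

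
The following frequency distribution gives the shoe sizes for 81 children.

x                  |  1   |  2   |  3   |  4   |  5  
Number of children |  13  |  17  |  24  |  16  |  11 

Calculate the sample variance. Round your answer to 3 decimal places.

Values: 1, 2, 3, 4, 5
n = 81, Σfx = 238, mean = 2.9383
Σfx² = 828
Σf(x − x̄)² = Σfx² − (Σfx)²/n = 828 − 238²/81 = 128.6914
Sample variance = 128.6914 / 80 = 1.6086

1.609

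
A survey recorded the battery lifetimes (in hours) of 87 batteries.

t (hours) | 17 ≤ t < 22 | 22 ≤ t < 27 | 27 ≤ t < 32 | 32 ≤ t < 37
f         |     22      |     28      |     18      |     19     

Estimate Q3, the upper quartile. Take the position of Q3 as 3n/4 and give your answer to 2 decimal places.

Cumulative frequencies: 22, 50, 68, 87
n = 87; position = 3n/4 = 65.25.
This falls in the class 27 ≤ t < 32: L = 27, F = 50, f = 18, h = 5.
Upper quartile ≈ 27 + ((65.25 − 50) / 18) × 5 = 31.2361

31.24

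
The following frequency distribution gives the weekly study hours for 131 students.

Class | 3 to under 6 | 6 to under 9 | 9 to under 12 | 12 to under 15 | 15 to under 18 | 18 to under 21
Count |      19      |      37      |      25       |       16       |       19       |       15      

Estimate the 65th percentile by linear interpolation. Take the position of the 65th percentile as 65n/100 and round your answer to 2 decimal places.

12.78

Cumulative frequencies: 19, 56, 81, 97, 116, 131
n = 131; position = 65n/100 = 85.15.
This falls in the class 12 to under 15: L = 12, F = 81, f = 16, h = 3.
65th percentile ≈ 12 + ((85.15 − 81) / 16) × 3 = 12.7781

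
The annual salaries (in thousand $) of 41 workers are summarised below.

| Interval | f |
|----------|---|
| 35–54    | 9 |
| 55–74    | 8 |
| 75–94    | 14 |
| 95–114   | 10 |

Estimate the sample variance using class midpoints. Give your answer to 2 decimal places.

Midpoints: 44.5, 64.5, 84.5, 104.5
n = 41, Σfm = 3144.5, mean = 76.6951
Σfm² = 260270.25
Σf(m − x̄)² = Σfm² − (Σfm)²/n = 260270.25 − 3144.5²/41 = 19102.4390
Sample variance = 19102.4390 / 40 = 477.5610

477.56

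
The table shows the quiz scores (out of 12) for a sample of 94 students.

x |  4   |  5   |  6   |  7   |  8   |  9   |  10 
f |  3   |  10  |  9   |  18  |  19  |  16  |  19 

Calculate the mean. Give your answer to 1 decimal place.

Values: 4, 5, 6, 7, 8, 9, 10
Σfx = 3×4 + 10×5 + 9×6 + 18×7 + 19×8 + 16×9 + 19×10 = 728
n = Σf = 94
Mean = 728 / 94 = 7.7447

7.7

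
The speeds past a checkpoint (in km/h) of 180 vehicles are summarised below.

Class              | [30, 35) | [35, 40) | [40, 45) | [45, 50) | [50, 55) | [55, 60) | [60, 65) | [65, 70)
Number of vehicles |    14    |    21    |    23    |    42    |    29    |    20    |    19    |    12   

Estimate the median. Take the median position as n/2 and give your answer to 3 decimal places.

Cumulative frequencies: 14, 35, 58, 100, 129, 149, 168, 180
n = 180; position = n/2 = 90.
This falls in the class [45, 50): L = 45, F = 58, f = 42, h = 5.
Median ≈ 45 + ((90 − 58) / 42) × 5 = 48.8095

48.810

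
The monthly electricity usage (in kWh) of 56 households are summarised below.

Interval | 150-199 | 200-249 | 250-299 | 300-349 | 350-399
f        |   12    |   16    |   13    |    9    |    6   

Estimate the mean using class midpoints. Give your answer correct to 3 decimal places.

Midpoints: 174.5, 224.5, 274.5, 324.5, 374.5
Σfm = 12×174.5 + 16×224.5 + 13×274.5 + 9×324.5 + 6×374.5 = 14422
n = Σf = 56
Mean = 14422 / 56 = 257.5357

257.536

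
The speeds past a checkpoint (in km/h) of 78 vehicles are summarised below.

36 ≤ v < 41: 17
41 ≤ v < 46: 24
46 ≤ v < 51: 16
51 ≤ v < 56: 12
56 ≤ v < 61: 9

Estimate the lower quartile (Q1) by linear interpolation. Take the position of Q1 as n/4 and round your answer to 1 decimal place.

Cumulative frequencies: 17, 41, 57, 69, 78
n = 78; position = n/4 = 19.5.
This falls in the class 41 ≤ v < 46: L = 41, F = 17, f = 24, h = 5.
Lower quartile ≈ 41 + ((19.5 − 17) / 24) × 5 = 41.5208

41.5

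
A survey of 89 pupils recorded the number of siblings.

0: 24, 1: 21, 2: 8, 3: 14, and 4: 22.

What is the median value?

1

Cumulative frequencies: 24, 45, 53, 67, 89
n = 89, so the median is the value in position (n+1)/2 = 45.
Position 45 falls at value 1.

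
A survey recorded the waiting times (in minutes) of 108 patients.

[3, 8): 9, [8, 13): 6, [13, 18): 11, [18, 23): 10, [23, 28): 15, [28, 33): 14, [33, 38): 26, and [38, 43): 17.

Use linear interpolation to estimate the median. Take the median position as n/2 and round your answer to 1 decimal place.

Cumulative frequencies: 9, 15, 26, 36, 51, 65, 91, 108
n = 108; position = n/2 = 54.
This falls in the class [28, 33): L = 28, F = 51, f = 14, h = 5.
Median ≈ 28 + ((54 − 51) / 14) × 5 = 29.0714

29.1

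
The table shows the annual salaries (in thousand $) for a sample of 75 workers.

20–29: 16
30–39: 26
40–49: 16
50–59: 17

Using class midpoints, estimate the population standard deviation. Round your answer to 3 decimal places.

Midpoints: 24.5, 34.5, 44.5, 54.5
n = 75, Σfm = 2927.5, mean = 39.0333
Σfm² = 122728.75
Σf(m − x̄)² = Σfm² − (Σfm)²/n = 122728.75 − 2927.5²/75 = 8458.6667
Population variance = 8458.6667 / 75 = 112.7822
Standard deviation = √112.7822 = 10.6199

10.620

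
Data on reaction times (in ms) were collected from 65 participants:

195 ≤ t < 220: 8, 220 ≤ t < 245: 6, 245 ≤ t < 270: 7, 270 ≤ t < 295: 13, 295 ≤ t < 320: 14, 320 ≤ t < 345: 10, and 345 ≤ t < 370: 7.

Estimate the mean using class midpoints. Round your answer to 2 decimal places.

Midpoints: 207.5, 232.5, 257.5, 282.5, 307.5, 332.5, 357.5
Σfm = 8×207.5 + 6×232.5 + 7×257.5 + 13×282.5 + 14×307.5 + 10×332.5 + 7×357.5 = 18662.5
n = Σf = 65
Mean = 18662.5 / 65 = 287.1154

287.12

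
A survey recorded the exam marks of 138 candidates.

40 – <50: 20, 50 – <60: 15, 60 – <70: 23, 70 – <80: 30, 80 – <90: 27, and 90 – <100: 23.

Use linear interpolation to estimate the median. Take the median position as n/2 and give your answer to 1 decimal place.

73.7

Cumulative frequencies: 20, 35, 58, 88, 115, 138
n = 138; position = n/2 = 69.
This falls in the class 70 – <80: L = 70, F = 58, f = 30, h = 10.
Median ≈ 70 + ((69 − 58) / 30) × 10 = 73.6667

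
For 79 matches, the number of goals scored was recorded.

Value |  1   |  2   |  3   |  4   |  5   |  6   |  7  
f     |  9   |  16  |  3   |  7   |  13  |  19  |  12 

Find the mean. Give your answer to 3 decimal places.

Values: 1, 2, 3, 4, 5, 6, 7
Σfx = 9×1 + 16×2 + 3×3 + 7×4 + 13×5 + 19×6 + 12×7 = 341
n = Σf = 79
Mean = 341 / 79 = 4.3165

4.316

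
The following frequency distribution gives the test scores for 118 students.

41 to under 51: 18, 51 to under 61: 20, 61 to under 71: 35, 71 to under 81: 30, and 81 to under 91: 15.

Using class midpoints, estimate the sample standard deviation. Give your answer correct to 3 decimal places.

Midpoints: 46, 56, 66, 76, 86
n = 118, Σfm = 7828, mean = 66.3390
Σfm² = 537488
Σf(m − x̄)² = Σfm² − (Σfm)²/n = 537488 − 7828²/118 = 18186.4407
Sample variance = 18186.4407 / 117 = 155.4397
Standard deviation = √155.4397 = 12.4675

12.468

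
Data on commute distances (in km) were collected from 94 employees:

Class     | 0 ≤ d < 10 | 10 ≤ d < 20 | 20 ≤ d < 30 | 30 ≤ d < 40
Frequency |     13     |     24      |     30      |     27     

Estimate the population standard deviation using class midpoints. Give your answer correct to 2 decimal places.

10.18

Midpoints: 5, 15, 25, 35
n = 94, Σfm = 2120, mean = 22.5532
Σfm² = 57550
Σf(m − x̄)² = Σfm² − (Σfm)²/n = 57550 − 2120²/94 = 9737.2340
Population variance = 9737.2340 / 94 = 103.5876
Standard deviation = √103.5876 = 10.1778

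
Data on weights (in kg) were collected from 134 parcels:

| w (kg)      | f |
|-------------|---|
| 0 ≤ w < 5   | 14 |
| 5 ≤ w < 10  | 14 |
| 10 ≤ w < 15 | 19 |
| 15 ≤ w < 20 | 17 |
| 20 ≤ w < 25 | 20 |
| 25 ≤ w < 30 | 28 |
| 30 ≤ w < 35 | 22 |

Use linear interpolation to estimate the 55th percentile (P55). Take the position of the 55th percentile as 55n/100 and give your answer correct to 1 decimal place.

Cumulative frequencies: 14, 28, 47, 64, 84, 112, 134
n = 134; position = 55n/100 = 73.7.
This falls in the class 20 ≤ w < 25: L = 20, F = 64, f = 20, h = 5.
55th percentile ≈ 20 + ((73.7 − 64) / 20) × 5 = 22.4250

22.4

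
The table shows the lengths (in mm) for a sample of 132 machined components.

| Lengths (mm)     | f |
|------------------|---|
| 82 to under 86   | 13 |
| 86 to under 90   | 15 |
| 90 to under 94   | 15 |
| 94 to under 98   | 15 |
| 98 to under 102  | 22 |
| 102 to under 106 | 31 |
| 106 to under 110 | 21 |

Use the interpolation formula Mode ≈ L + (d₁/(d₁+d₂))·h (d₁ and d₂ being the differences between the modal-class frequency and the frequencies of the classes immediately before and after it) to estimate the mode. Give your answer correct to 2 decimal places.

103.89

Modal class: 102 to under 106 (highest frequency 31).
d₁ = 31 − 22 = 9, d₂ = 31 − 21 = 10
Mode ≈ 102 + (9/(9+10)) × 4 = 102 + 1.8947 = 103.8947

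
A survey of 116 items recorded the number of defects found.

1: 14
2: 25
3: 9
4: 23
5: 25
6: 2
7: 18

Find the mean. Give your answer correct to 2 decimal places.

Values: 1, 2, 3, 4, 5, 6, 7
Σfx = 14×1 + 25×2 + 9×3 + 23×4 + 25×5 + 2×6 + 18×7 = 446
n = Σf = 116
Mean = 446 / 116 = 3.8448

3.84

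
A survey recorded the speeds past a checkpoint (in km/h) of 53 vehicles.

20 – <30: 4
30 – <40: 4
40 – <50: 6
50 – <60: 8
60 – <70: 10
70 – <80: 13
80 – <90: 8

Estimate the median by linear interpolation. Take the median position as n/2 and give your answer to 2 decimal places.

64.50

Cumulative frequencies: 4, 8, 14, 22, 32, 45, 53
n = 53; position = n/2 = 26.5.
This falls in the class 60 – <70: L = 60, F = 22, f = 10, h = 10.
Median ≈ 60 + ((26.5 − 22) / 10) × 10 = 64.5000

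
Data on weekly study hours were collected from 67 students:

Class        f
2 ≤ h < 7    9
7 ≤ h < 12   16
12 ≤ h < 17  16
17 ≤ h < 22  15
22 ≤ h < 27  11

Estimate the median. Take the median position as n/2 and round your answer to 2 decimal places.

14.66

Cumulative frequencies: 9, 25, 41, 56, 67
n = 67; position = n/2 = 33.5.
This falls in the class 12 ≤ h < 17: L = 12, F = 25, f = 16, h = 5.
Median ≈ 12 + ((33.5 − 25) / 16) × 5 = 14.6562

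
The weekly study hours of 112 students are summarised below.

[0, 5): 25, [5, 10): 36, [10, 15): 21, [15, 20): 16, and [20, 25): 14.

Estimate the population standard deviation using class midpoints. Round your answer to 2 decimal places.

Midpoints: 2.5, 7.5, 12.5, 17.5, 22.5
n = 112, Σfm = 1190, mean = 10.6250
Σfm² = 17450
Σf(m − x̄)² = Σfm² − (Σfm)²/n = 17450 − 1190²/112 = 4806.2500
Population variance = 4806.2500 / 112 = 42.9129
Standard deviation = √42.9129 = 6.5508

6.55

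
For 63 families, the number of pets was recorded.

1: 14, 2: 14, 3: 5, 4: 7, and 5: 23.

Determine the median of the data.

3

Cumulative frequencies: 14, 28, 33, 40, 63
n = 63, so the median is the value in position (n+1)/2 = 32.
Position 32 falls at value 3.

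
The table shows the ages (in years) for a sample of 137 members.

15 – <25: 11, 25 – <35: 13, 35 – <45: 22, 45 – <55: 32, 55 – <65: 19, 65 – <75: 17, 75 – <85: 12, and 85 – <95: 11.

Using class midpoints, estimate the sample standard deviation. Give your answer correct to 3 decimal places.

19.634

Midpoints: 20, 30, 40, 50, 60, 70, 80, 90
n = 137, Σfm = 7370, mean = 53.7956
Σfm² = 448900
Σf(m − x̄)² = Σfm² − (Σfm)²/n = 448900 − 7370²/137 = 52426.2774
Sample variance = 52426.2774 / 136 = 385.4873
Standard deviation = √385.4873 = 19.6338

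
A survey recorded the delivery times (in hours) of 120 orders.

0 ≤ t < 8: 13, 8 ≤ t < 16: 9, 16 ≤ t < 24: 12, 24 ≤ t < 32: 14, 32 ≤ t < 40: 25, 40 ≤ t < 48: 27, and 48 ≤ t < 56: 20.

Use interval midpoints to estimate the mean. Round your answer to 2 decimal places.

Midpoints: 4, 12, 20, 28, 36, 44, 52
Σfm = 13×4 + 9×12 + 12×20 + 14×28 + 25×36 + 27×44 + 20×52 = 3920
n = Σf = 120
Mean = 3920 / 120 = 32.6667

32.67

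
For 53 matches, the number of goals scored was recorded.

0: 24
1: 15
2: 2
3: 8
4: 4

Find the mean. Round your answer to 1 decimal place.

1.1

Values: 0, 1, 2, 3, 4
Σfx = 24×0 + 15×1 + 2×2 + 8×3 + 4×4 = 59
n = Σf = 53
Mean = 59 / 53 = 1.1132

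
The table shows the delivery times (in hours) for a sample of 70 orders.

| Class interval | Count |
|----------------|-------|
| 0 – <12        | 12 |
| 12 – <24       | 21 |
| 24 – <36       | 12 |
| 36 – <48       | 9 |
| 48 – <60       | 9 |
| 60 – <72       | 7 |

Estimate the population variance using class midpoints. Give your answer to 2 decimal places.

363.85

Midpoints: 6, 18, 30, 42, 54, 66
n = 70, Σfm = 2136, mean = 30.5143
Σfm² = 90648
Σf(m − x̄)² = Σfm² − (Σfm)²/n = 90648 − 2136²/70 = 25469.4857
Population variance = 25469.4857 / 70 = 363.8498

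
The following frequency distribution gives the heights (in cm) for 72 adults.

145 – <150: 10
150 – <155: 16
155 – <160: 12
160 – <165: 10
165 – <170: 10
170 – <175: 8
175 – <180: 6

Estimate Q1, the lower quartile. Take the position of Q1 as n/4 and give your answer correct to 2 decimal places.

152.50

Cumulative frequencies: 10, 26, 38, 48, 58, 66, 72
n = 72; position = n/4 = 18.
This falls in the class 150 – <155: L = 150, F = 10, f = 16, h = 5.
Lower quartile ≈ 150 + ((18 − 10) / 16) × 5 = 152.5000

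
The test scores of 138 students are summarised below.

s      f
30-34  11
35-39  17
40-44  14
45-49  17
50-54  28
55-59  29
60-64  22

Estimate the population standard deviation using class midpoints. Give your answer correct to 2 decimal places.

Midpoints: 32, 37, 42, 47, 52, 57, 62
n = 138, Σfm = 6841, mean = 49.5725
Σfm² = 351287
Σf(m − x̄)² = Σfm² − (Σfm)²/n = 351287 − 6841²/138 = 12161.7754
Population variance = 12161.7754 / 138 = 88.1288
Standard deviation = √88.1288 = 9.3877

9.39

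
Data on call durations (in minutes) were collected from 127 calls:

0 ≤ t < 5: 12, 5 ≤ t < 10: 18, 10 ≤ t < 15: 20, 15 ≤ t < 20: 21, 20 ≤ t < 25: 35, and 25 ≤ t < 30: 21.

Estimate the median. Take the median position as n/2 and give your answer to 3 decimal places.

Cumulative frequencies: 12, 30, 50, 71, 106, 127
n = 127; position = n/2 = 63.5.
This falls in the class 15 ≤ t < 20: L = 15, F = 50, f = 21, h = 5.
Median ≈ 15 + ((63.5 − 50) / 21) × 5 = 18.2143

18.214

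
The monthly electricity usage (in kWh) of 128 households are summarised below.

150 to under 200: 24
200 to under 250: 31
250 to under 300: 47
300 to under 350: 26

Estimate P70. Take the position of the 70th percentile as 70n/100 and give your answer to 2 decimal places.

286.81

Cumulative frequencies: 24, 55, 102, 128
n = 128; position = 70n/100 = 89.6.
This falls in the class 250 to under 300: L = 250, F = 55, f = 47, h = 50.
70th percentile ≈ 250 + ((89.6 − 55) / 47) × 50 = 286.8085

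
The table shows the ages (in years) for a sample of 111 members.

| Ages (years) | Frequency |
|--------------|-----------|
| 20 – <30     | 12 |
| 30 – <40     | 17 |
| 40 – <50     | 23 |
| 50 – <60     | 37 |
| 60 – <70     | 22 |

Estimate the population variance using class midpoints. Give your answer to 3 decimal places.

158.185

Midpoints: 25, 35, 45, 55, 65
n = 111, Σfm = 5395, mean = 48.6036
Σfm² = 279775
Σf(m − x̄)² = Σfm² − (Σfm)²/n = 279775 − 5395²/111 = 17558.5586
Population variance = 17558.5586 / 111 = 158.1852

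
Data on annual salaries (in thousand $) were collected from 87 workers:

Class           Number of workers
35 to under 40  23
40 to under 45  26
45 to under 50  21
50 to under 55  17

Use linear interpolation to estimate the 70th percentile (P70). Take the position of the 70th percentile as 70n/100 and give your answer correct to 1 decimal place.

Cumulative frequencies: 23, 49, 70, 87
n = 87; position = 70n/100 = 60.9.
This falls in the class 45 to under 50: L = 45, F = 49, f = 21, h = 5.
70th percentile ≈ 45 + ((60.9 − 49) / 21) × 5 = 47.8333

47.8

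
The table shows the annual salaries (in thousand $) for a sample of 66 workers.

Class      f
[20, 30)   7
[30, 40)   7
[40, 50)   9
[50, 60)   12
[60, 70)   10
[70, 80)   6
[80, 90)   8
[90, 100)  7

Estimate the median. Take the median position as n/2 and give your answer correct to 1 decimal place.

58.3

Cumulative frequencies: 7, 14, 23, 35, 45, 51, 59, 66
n = 66; position = n/2 = 33.
This falls in the class [50, 60): L = 50, F = 23, f = 12, h = 10.
Median ≈ 50 + ((33 − 23) / 12) × 10 = 58.3333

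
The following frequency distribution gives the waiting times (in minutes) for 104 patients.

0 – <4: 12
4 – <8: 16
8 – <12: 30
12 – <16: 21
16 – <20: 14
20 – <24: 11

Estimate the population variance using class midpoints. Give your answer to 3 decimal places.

Midpoints: 2, 6, 10, 14, 18, 22
n = 104, Σfm = 1208, mean = 11.6154
Σfm² = 17600
Σf(m − x̄)² = Σfm² − (Σfm)²/n = 17600 − 1208²/104 = 3568.6154
Population variance = 3568.6154 / 104 = 34.3136

34.314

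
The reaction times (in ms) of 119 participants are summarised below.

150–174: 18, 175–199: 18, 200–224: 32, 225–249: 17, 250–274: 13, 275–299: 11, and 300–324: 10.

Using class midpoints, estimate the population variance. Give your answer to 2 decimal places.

2025.72

Midpoints: 162, 187, 212, 237, 262, 287, 312
n = 119, Σfm = 26778, mean = 225.0252
Σfm² = 6266786
Σf(m − x̄)² = Σfm² − (Σfm)²/n = 6266786 − 26778²/119 = 241060.9244
Population variance = 241060.9244 / 119 = 2025.7221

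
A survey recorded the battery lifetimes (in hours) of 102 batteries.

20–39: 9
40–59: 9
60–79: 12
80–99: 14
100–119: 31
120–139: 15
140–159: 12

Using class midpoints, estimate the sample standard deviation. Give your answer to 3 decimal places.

Midpoints: 29.5, 49.5, 69.5, 89.5, 109.5, 129.5, 149.5
n = 102, Σfm = 9929, mean = 97.3431
Σfm² = 1091445.5
Σf(m − x̄)² = Σfm² − (Σfm)²/n = 1091445.5 − 9929²/102 = 124925.4902
Sample variance = 124925.4902 / 101 = 1236.8860
Standard deviation = √1236.8860 = 35.1694

35.169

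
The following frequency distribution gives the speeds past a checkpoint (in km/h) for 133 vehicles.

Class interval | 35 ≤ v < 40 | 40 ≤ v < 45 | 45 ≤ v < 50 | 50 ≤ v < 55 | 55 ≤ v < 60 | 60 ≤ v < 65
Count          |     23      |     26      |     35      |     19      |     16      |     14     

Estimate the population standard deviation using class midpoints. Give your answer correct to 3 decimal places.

Midpoints: 37.5, 42.5, 47.5, 52.5, 57.5, 62.5
n = 133, Σfm = 6422.5, mean = 48.2895
Σfm² = 318231.25
Σf(m − x̄)² = Σfm² − (Σfm)²/n = 318231.25 − 6422.5²/133 = 8092.1053
Population variance = 8092.1053 / 133 = 60.8429
Standard deviation = √60.8429 = 7.8002

7.800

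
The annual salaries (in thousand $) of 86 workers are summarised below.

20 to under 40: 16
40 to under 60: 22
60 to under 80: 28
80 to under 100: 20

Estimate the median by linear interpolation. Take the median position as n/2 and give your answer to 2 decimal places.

63.57

Cumulative frequencies: 16, 38, 66, 86
n = 86; position = n/2 = 43.
This falls in the class 60 to under 80: L = 60, F = 38, f = 28, h = 20.
Median ≈ 60 + ((43 − 38) / 28) × 20 = 63.5714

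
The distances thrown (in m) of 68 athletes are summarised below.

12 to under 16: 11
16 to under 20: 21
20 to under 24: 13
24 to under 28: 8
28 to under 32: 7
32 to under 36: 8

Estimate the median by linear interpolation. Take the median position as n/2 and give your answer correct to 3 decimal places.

20.615

Cumulative frequencies: 11, 32, 45, 53, 60, 68
n = 68; position = n/2 = 34.
This falls in the class 20 to under 24: L = 20, F = 32, f = 13, h = 4.
Median ≈ 20 + ((34 − 32) / 13) × 4 = 20.6154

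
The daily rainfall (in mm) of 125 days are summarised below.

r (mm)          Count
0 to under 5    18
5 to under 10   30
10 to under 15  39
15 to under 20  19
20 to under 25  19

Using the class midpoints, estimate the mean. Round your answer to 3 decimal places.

12.140

Midpoints: 2.5, 7.5, 12.5, 17.5, 22.5
Σfm = 18×2.5 + 30×7.5 + 39×12.5 + 19×17.5 + 19×22.5 = 1517.5
n = Σf = 125
Mean = 1517.5 / 125 = 12.1400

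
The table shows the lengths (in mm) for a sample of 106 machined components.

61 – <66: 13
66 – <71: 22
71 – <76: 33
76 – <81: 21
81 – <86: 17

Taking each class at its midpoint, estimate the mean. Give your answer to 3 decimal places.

Midpoints: 63.5, 68.5, 73.5, 78.5, 83.5
Σfm = 13×63.5 + 22×68.5 + 33×73.5 + 21×78.5 + 17×83.5 = 7826
n = Σf = 106
Mean = 7826 / 106 = 73.8302

73.830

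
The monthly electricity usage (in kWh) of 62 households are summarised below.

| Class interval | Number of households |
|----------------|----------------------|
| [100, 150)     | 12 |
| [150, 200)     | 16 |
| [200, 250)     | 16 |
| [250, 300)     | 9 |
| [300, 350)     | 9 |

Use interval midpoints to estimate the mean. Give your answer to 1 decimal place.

214.5

Midpoints: 125, 175, 225, 275, 325
Σfm = 12×125 + 16×175 + 16×225 + 9×275 + 9×325 = 13300
n = Σf = 62
Mean = 13300 / 62 = 214.5161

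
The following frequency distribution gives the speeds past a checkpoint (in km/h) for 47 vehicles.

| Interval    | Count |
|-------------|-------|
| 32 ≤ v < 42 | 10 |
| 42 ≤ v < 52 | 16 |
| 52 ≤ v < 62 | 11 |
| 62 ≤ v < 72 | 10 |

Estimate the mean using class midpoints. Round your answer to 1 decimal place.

51.5

Midpoints: 37, 47, 57, 67
Σfm = 10×37 + 16×47 + 11×57 + 10×67 = 2419
n = Σf = 47
Mean = 2419 / 47 = 51.4681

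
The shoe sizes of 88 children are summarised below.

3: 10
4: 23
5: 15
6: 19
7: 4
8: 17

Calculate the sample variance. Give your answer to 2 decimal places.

Values: 3, 4, 5, 6, 7, 8
n = 88, Σfx = 475, mean = 5.3977
Σfx² = 2801
Σf(x − x̄)² = Σfx² − (Σfx)²/n = 2801 − 475²/88 = 237.0795
Sample variance = 237.0795 / 87 = 2.7251

2.73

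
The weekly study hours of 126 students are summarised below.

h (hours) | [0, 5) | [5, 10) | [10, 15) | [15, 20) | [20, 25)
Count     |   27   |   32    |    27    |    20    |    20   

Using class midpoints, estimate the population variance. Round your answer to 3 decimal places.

Midpoints: 2.5, 7.5, 12.5, 17.5, 22.5
n = 126, Σfm = 1445, mean = 11.4683
Σfm² = 22437.5
Σf(m − x̄)² = Σfm² − (Σfm)²/n = 22437.5 − 1445²/126 = 5865.8730
Population variance = 5865.8730 / 126 = 46.5545

46.555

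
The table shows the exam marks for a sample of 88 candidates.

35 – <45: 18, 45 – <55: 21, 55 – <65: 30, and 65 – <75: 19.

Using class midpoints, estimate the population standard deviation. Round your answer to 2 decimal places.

Midpoints: 40, 50, 60, 70
n = 88, Σfm = 4900, mean = 55.6818
Σfm² = 282400
Σf(m − x̄)² = Σfm² − (Σfm)²/n = 282400 − 4900²/88 = 9559.0909
Population variance = 9559.0909 / 88 = 108.6260
Standard deviation = √108.6260 = 10.4224

10.42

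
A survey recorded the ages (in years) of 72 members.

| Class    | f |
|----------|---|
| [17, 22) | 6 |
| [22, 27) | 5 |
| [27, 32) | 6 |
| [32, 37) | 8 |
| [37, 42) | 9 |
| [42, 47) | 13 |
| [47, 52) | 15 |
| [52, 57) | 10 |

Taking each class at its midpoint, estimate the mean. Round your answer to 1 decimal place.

40.5

Midpoints: 19.5, 24.5, 29.5, 34.5, 39.5, 44.5, 49.5, 54.5
Σfm = 6×19.5 + 5×24.5 + 6×29.5 + 8×34.5 + 9×39.5 + 13×44.5 + 15×49.5 + 10×54.5 = 2914
n = Σf = 72
Mean = 2914 / 72 = 40.4722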